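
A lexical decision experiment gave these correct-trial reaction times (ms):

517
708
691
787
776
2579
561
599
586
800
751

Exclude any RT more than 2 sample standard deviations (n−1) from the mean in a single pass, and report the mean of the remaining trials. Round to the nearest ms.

678 ms

n = 11, ΣRT = 9355, M = 850.455
Σ(x−M)² = 3383736.73; s = √(3383736.73/10) = 581.699
Cutoffs: 850.455 ± 2·581.699 → [-312.9, 2013.9]
Outside: 2579 → excluded.
Retained (n=10): Σ = 6776, mean = 6776/10 = 677.600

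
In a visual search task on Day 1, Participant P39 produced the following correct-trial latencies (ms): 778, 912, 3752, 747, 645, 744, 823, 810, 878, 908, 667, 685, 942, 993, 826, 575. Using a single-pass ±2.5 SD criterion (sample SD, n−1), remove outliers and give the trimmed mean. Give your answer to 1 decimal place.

795.5 ms

n = 16, ΣRT = 15685, M = 980.312
Σ(x−M)² = 8395105.44; s = √(8395105.44/15) = 748.113
Cutoffs: 980.312 ± 2.5·748.113 → [-890.0, 2850.6]
Outside: 3752 → excluded.
Retained (n=15): Σ = 11933, mean = 11933/15 = 795.533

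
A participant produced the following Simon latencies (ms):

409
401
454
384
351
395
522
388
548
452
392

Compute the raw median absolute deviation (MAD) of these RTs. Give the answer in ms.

17 ms

Sorted: 351, 384, 388, 392, 395, 401, 409, 452, 454, 522, 548 → median = 401
|x − 401|: 8, 0, 53, 17, 50, 6, 121, 13, 147, 51, 9
Sorted deviations: 0, 6, 8, 9, 13, 17, 50, 51, 53, 121, 147 → MAD = 17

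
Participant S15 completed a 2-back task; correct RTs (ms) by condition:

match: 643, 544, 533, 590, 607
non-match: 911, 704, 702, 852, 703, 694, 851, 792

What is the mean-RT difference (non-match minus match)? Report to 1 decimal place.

192.7 ms

M(match) = 2917/5 = 583.400
M(non-match) = 6209/8 = 776.125
Difference = 776.125 − 583.400 = 192.725 ms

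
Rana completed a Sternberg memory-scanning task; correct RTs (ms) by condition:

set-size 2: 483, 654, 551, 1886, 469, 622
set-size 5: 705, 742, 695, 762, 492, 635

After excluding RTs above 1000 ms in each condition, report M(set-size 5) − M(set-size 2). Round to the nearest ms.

116 ms

set-size 2: exclude 1886
M(set-size 2) = 2779/5 = 555.800
M(set-size 5) = 4031/6 = 671.833
Difference = 671.833 − 555.800 = 116.033 ms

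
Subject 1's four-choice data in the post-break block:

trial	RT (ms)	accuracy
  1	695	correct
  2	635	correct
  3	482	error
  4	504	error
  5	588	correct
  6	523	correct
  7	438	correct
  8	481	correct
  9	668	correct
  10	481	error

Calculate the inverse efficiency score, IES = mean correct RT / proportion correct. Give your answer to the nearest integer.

822 ms

Correct trials (n=7): 695, 635, 588, 523, 438, 481, 668
Mean correct RT = 4028/7 = 575.4286 ms
Proportion correct = 7/10
IES = 575.4286 / (7/10) = 822.041 ms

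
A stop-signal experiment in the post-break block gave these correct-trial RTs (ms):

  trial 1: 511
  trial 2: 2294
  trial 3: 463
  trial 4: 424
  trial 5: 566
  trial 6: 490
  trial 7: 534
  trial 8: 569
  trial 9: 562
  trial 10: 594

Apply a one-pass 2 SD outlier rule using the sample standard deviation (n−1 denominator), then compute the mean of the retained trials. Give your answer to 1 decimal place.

n = 10, ΣRT = 7007, M = 700.700
Σ(x−M)² = 2845950.10; s = √(2845950.10/9) = 562.331
Cutoffs: 700.700 ± 2·562.331 → [-424.0, 1825.4]
Outside: 2294 → excluded.
Retained (n=9): Σ = 4713, mean = 4713/9 = 523.667

523.7 ms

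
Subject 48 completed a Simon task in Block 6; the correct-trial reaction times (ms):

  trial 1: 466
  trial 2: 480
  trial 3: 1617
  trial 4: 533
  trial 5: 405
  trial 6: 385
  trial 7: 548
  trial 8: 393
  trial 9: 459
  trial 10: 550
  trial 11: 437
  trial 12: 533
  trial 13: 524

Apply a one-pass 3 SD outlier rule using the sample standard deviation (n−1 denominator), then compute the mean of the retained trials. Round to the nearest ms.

476 ms

n = 13, ΣRT = 7330, M = 563.846
Σ(x−M)² = 1243159.69; s = √(1243159.69/12) = 321.864
Cutoffs: 563.846 ± 3·321.864 → [-401.7, 1529.4]
Outside: 1617 → excluded.
Retained (n=12): Σ = 5713, mean = 5713/12 = 476.083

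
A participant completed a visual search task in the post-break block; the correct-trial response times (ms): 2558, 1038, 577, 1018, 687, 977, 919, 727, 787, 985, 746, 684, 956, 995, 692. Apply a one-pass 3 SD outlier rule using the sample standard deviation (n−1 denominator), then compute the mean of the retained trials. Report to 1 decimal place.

842.0 ms

n = 15, ΣRT = 14346, M = 956.400
Σ(x−M)² = 3065925.60; s = √(3065925.60/14) = 467.969
Cutoffs: 956.400 ± 3·467.969 → [-447.5, 2360.3]
Outside: 2558 → excluded.
Retained (n=14): Σ = 11788, mean = 11788/14 = 842.000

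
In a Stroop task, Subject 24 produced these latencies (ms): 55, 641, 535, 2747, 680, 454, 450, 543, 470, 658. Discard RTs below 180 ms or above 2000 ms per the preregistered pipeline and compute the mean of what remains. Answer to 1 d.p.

Excluded: 55, 2747
Retained (n=8): Σ = 4431
Mean = 4431/8 = 553.8750

553.9 ms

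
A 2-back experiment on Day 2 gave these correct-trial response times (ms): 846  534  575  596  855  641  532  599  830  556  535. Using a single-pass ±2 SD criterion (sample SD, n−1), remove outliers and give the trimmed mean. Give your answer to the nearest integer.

n = 11, ΣRT = 7099, M = 645.364
Σ(x−M)² = 173268.55; s = √(173268.55/10) = 131.632
Cutoffs: 645.364 ± 2·131.632 → [382.1, 908.6]
No RTs fall outside the cutoffs; all 11 retained. Mean = 7099/11 = 645.364

645 ms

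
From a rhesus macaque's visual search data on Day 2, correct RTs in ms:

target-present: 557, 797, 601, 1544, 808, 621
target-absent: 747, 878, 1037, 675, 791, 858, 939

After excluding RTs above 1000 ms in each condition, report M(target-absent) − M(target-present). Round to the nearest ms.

target-present: exclude 1544
target-absent: exclude 1037
M(target-present) = 3384/5 = 676.800
M(target-absent) = 4888/6 = 814.667
Difference = 814.667 − 676.800 = 137.867 ms

138 ms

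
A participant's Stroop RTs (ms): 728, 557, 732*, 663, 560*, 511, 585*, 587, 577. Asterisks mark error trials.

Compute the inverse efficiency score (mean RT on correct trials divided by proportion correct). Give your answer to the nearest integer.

906 ms

Correct trials (n=6): 728, 557, 663, 511, 587, 577
Mean correct RT = 3623/6 = 603.8333 ms
Proportion correct = 6/9
IES = 603.8333 / (6/9) = 905.750 ms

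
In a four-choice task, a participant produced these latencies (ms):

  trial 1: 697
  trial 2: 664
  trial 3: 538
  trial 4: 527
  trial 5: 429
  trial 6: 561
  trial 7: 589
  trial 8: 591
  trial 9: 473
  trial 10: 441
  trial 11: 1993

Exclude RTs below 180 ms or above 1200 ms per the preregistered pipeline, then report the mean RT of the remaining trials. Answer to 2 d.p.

Excluded: 1993
Retained (n=10): Σ = 5510
Mean = 5510/10 = 551.0000

551.00 ms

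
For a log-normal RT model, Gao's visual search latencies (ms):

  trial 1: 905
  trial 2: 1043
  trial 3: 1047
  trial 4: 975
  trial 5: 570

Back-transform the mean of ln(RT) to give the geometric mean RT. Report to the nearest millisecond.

ln(RT): 6.8079, 6.9499, 6.9537, 6.8824, 6.3456
Mean ln(RT) = 33.9395/5 = 6.78791
Geometric mean = exp(6.78791) = 887.06 ms

887 ms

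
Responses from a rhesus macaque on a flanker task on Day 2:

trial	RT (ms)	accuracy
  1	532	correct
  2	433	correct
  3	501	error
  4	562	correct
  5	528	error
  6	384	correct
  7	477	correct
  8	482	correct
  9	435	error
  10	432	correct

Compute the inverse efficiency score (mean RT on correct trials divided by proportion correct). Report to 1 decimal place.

Correct trials (n=7): 532, 433, 562, 384, 477, 482, 432
Mean correct RT = 3302/7 = 471.7143 ms
Proportion correct = 7/10
IES = 471.7143 / (7/10) = 673.878 ms

673.9 ms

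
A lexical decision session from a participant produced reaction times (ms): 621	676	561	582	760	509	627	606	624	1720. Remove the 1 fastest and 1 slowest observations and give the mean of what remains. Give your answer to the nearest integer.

632 ms

Sorted: 509, 561, 582, 606, 621, 624, 627, 676, 760, 1720
Drop lowest 1 (509) and highest 1 (1720)
Remaining (n=8): Σ = 5057, mean = 5057/8 = 632.125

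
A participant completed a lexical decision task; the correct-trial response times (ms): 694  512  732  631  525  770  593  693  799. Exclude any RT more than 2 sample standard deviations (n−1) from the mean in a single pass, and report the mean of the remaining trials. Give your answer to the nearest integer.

n = 9, ΣRT = 5949, M = 661.000
Σ(x−M)² = 84300.00; s = √(84300.00/8) = 102.652
Cutoffs: 661.000 ± 2·102.652 → [455.7, 866.3]
No RTs fall outside the cutoffs; all 9 retained. Mean = 5949/9 = 661.000

661 ms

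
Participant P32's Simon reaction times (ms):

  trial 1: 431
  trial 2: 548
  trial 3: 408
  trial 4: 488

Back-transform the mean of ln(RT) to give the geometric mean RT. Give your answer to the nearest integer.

466 ms

ln(RT): 6.0661, 6.3063, 6.0113, 6.1903
Mean ln(RT) = 24.5740/4 = 6.14349
Geometric mean = exp(6.14349) = 465.68 ms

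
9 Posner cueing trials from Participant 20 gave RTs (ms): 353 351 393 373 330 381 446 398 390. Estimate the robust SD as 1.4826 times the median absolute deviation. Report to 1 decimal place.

Sorted: 330, 351, 353, 373, 381, 390, 393, 398, 446 → median = 381
|x − 381| sorted: 0, 8, 9, 12, 17, 28, 30, 51, 65 → MAD = 17
Robust SD ≈ 1.4826 × 17 = 25.204

25.2 ms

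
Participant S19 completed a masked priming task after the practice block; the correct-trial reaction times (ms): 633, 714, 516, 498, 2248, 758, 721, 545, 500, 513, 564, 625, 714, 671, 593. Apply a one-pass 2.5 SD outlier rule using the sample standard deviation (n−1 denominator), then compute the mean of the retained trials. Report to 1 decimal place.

n = 15, ΣRT = 10813, M = 720.867
Σ(x−M)² = 2608523.73; s = √(2608523.73/14) = 431.652
Cutoffs: 720.867 ± 2.5·431.652 → [-358.3, 1800.0]
Outside: 2248 → excluded.
Retained (n=14): Σ = 8565, mean = 8565/14 = 611.786

611.8 ms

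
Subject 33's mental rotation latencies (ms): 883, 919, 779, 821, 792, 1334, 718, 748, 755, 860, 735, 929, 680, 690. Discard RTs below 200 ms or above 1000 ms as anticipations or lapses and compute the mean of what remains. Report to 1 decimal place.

793.0 ms

Excluded: 1334
Retained (n=13): Σ = 10309
Mean = 10309/13 = 793.0000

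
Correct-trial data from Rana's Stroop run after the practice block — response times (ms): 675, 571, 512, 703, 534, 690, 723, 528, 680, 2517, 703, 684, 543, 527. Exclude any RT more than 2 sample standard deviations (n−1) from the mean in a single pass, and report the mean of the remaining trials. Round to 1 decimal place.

n = 14, ΣRT = 10590, M = 756.429
Σ(x−M)² = 3422541.43; s = √(3422541.43/13) = 513.101
Cutoffs: 756.429 ± 2·513.101 → [-269.8, 1782.6]
Outside: 2517 → excluded.
Retained (n=13): Σ = 8073, mean = 8073/13 = 621.000

621.0 ms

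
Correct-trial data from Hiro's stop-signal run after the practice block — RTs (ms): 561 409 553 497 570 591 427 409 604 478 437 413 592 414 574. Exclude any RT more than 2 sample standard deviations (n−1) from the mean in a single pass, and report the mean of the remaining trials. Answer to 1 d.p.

n = 15, ΣRT = 7529, M = 501.933
Σ(x−M)² = 85728.93; s = √(85728.93/14) = 78.253
Cutoffs: 501.933 ± 2·78.253 → [345.4, 658.4]
No RTs fall outside the cutoffs; all 15 retained. Mean = 7529/15 = 501.933

501.9 ms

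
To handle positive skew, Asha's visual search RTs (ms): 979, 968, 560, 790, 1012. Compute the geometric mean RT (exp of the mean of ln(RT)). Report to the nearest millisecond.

842 ms

ln(RT): 6.8865, 6.8752, 6.3279, 6.6720, 6.9197
Mean ln(RT) = 33.6814/5 = 6.73628
Geometric mean = exp(6.73628) = 842.42 ms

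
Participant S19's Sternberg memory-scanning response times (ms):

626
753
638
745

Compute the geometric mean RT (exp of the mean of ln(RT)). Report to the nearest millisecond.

ln(RT): 6.4394, 6.6241, 6.4583, 6.6134
Mean ln(RT) = 26.1351/4 = 6.53378
Geometric mean = exp(6.53378) = 688.00 ms

688 ms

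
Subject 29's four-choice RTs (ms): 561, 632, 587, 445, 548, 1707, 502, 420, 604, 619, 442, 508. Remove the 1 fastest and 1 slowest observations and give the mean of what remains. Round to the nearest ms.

545 ms

Sorted: 420, 442, 445, 502, 508, 548, 561, 587, 604, 619, 632, 1707
Drop lowest 1 (420) and highest 1 (1707)
Remaining (n=10): Σ = 5448, mean = 5448/10 = 544.800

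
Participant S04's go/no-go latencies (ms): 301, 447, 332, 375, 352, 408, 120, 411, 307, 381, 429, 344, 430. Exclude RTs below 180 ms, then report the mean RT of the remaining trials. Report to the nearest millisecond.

Excluded: 120
Retained (n=12): Σ = 4517
Mean = 4517/12 = 376.4167

376 ms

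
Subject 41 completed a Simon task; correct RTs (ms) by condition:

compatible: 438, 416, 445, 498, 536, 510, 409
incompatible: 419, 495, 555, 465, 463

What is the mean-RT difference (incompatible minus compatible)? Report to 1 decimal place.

14.8 ms

M(compatible) = 3252/7 = 464.571
M(incompatible) = 2397/5 = 479.400
Difference = 479.400 − 464.571 = 14.829 ms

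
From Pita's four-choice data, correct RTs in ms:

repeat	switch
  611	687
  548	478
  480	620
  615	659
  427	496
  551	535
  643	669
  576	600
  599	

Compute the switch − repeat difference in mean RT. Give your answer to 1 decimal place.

31.9 ms

M(repeat) = 5050/9 = 561.111
M(switch) = 4744/8 = 593.000
Difference = 593.000 − 561.111 = 31.889 ms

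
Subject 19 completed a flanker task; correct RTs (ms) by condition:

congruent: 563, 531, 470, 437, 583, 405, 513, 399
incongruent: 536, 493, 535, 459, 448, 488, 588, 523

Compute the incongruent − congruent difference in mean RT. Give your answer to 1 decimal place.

21.1 ms

M(congruent) = 3901/8 = 487.625
M(incongruent) = 4070/8 = 508.750
Difference = 508.750 − 487.625 = 21.125 ms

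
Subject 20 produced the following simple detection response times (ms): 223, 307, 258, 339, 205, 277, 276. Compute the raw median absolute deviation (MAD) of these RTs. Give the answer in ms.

31 ms

Sorted: 205, 223, 258, 276, 277, 307, 339 → median = 276
|x − 276|: 53, 31, 18, 63, 71, 1, 0
Sorted deviations: 0, 1, 18, 31, 53, 63, 71 → MAD = 31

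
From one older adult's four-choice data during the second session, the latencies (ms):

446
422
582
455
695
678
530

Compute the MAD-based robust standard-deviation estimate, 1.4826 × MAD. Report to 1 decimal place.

124.5 ms

Sorted: 422, 446, 455, 530, 582, 678, 695 → median = 530
|x − 530| sorted: 0, 52, 75, 84, 108, 148, 165 → MAD = 84
Robust SD ≈ 1.4826 × 84 = 124.538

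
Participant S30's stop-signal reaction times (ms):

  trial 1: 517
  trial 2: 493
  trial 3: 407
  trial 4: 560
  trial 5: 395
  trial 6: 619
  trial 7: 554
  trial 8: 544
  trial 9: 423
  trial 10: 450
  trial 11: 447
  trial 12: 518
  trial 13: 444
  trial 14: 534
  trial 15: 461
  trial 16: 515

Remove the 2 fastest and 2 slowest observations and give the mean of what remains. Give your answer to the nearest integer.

Sorted: 395, 407, 423, 444, 447, 450, 461, 493, 515, 517, 518, 534, 544, 554, 560, 619
Drop lowest 2 (395, 407) and highest 2 (560, 619)
Remaining (n=12): Σ = 5900, mean = 5900/12 = 491.667

492 ms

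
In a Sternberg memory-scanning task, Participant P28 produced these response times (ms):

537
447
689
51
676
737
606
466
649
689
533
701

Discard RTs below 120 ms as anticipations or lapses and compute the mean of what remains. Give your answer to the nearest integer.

612 ms

Excluded: 51
Retained (n=11): Σ = 6730
Mean = 6730/11 = 611.8182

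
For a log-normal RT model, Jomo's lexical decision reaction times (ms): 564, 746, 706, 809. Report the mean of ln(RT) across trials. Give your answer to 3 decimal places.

6.551

ln(RT): 6.3351, 6.6147, 6.5596, 6.6958
Σ ln(RT) = 26.2052
Mean = 26.2052/4 = 6.55130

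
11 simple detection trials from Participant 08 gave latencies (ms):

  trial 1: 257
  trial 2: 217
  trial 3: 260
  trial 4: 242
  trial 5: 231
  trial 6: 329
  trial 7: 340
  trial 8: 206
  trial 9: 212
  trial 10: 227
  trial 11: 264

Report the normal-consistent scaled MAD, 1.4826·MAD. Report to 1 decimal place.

Sorted: 206, 212, 217, 227, 231, 242, 257, 260, 264, 329, 340 → median = 242
|x − 242| sorted: 0, 11, 15, 15, 18, 22, 25, 30, 36, 87, 98 → MAD = 22
Robust SD ≈ 1.4826 × 22 = 32.617

32.6 ms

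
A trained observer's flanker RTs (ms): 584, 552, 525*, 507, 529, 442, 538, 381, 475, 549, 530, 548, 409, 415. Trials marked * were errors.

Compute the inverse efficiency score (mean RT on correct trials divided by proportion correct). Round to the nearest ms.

Correct trials (n=13): 584, 552, 507, 529, 442, 538, 381, 475, 549, 530, 548, 409, 415
Mean correct RT = 6459/13 = 496.8462 ms
Proportion correct = 13/14
IES = 496.8462 / (13/14) = 535.065 ms

535 ms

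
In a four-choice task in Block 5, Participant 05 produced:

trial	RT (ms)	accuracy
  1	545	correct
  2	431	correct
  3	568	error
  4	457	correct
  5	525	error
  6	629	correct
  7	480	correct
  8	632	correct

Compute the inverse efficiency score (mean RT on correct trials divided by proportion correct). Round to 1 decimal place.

Correct trials (n=6): 545, 431, 457, 629, 480, 632
Mean correct RT = 3174/6 = 529.0000 ms
Proportion correct = 6/8
IES = 529.0000 / (6/8) = 705.333 ms

705.3 ms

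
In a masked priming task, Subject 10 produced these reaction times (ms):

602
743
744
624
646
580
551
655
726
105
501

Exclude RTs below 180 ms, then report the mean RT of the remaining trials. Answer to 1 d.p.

637.2 ms

Excluded: 105
Retained (n=10): Σ = 6372
Mean = 6372/10 = 637.2000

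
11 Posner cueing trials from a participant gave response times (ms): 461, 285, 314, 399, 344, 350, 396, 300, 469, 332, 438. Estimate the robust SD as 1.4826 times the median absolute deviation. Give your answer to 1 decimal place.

Sorted: 285, 300, 314, 332, 344, 350, 396, 399, 438, 461, 469 → median = 350
|x − 350| sorted: 0, 6, 18, 36, 46, 49, 50, 65, 88, 111, 119 → MAD = 49
Robust SD ≈ 1.4826 × 49 = 72.647

72.6 ms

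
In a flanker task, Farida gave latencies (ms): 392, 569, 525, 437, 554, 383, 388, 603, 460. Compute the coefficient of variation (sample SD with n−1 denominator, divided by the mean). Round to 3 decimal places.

0.178

n = 9, Σ = 4311, M = 479.0000
Σ(x−M)² = 58408.000; s = √(58408.000/8) = 85.4459
CV = 85.4459 / 479.0000 = 0.17838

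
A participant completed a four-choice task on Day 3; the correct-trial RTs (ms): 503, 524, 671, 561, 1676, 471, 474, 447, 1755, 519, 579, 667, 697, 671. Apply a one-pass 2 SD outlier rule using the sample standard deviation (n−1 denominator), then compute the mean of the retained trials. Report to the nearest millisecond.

565 ms

n = 14, ΣRT = 10215, M = 729.643
Σ(x−M)² = 2360113.21; s = √(2360113.21/13) = 426.084
Cutoffs: 729.643 ± 2·426.084 → [-122.5, 1581.8]
Outside: 1676, 1755 → excluded.
Retained (n=12): Σ = 6784, mean = 6784/12 = 565.333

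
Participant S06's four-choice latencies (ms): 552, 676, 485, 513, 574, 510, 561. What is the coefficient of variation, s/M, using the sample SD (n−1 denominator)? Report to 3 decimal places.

n = 7, Σ = 3871, M = 553.0000
Σ(x−M)² = 23708.000; s = √(23708.000/6) = 62.8596
CV = 62.8596 / 553.0000 = 0.11367

0.114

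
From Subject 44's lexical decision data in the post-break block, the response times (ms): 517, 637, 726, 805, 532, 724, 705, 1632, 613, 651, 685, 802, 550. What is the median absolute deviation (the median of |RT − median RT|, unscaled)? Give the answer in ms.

72 ms

Sorted: 517, 532, 550, 613, 637, 651, 685, 705, 724, 726, 802, 805, 1632 → median = 685
|x − 685|: 168, 48, 41, 120, 153, 39, 20, 947, 72, 34, 0, 117, 135
Sorted deviations: 0, 20, 34, 39, 41, 48, 72, 117, 120, 135, 153, 168, 947 → MAD = 72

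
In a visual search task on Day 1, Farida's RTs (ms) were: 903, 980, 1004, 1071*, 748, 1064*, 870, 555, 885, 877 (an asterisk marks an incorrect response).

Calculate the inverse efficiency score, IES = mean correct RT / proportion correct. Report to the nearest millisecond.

1066 ms

Correct trials (n=8): 903, 980, 1004, 748, 870, 555, 885, 877
Mean correct RT = 6822/8 = 852.7500 ms
Proportion correct = 8/10
IES = 852.7500 / (8/10) = 1065.938 ms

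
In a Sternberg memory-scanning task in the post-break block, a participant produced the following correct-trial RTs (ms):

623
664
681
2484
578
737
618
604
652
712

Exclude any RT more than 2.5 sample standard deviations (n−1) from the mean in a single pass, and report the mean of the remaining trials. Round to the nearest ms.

652 ms

n = 10, ΣRT = 8353, M = 835.300
Σ(x−M)² = 3041822.10; s = √(3041822.10/9) = 581.361
Cutoffs: 835.300 ± 2.5·581.361 → [-618.1, 2288.7]
Outside: 2484 → excluded.
Retained (n=9): Σ = 5869, mean = 5869/9 = 652.111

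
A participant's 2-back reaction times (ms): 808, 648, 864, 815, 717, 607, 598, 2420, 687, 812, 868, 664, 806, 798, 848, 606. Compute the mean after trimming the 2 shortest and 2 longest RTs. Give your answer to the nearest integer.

756 ms

Sorted: 598, 606, 607, 648, 664, 687, 717, 798, 806, 808, 812, 815, 848, 864, 868, 2420
Drop lowest 2 (598, 606) and highest 2 (868, 2420)
Remaining (n=12): Σ = 9074, mean = 9074/12 = 756.167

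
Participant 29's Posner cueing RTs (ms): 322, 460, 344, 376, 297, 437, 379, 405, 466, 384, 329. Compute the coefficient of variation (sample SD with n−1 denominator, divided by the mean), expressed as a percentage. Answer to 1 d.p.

14.8%

n = 11, Σ = 4199, M = 381.7273
Σ(x−M)² = 31820.182; s = √(31820.182/10) = 56.4094
CV = 56.4094 / 381.7273 = 0.14777 = 14.777%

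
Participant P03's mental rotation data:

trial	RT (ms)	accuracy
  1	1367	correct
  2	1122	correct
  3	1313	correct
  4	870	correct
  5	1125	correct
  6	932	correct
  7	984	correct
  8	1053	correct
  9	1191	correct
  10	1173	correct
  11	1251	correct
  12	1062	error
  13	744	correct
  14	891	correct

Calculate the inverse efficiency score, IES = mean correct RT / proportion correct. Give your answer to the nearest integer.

Correct trials (n=13): 1367, 1122, 1313, 870, 1125, 932, 984, 1053, 1191, 1173, 1251, 744, 891
Mean correct RT = 14016/13 = 1078.1538 ms
Proportion correct = 13/14
IES = 1078.1538 / (13/14) = 1161.089 ms

1161 ms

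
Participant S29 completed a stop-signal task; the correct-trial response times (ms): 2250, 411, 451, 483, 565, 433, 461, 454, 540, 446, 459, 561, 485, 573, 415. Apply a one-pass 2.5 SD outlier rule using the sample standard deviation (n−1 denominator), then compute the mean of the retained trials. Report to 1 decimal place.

n = 15, ΣRT = 8987, M = 599.133
Σ(x−M)² = 2960747.73; s = √(2960747.73/14) = 459.872
Cutoffs: 599.133 ± 2.5·459.872 → [-550.5, 1748.8]
Outside: 2250 → excluded.
Retained (n=14): Σ = 6737, mean = 6737/14 = 481.214

481.2 ms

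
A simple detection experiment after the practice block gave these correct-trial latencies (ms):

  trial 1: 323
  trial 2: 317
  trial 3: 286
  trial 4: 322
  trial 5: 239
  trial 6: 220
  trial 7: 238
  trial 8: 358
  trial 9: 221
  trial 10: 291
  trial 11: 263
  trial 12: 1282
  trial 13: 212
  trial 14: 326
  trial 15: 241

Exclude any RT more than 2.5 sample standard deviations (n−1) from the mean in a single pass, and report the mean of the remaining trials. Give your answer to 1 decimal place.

n = 15, ΣRT = 5139, M = 342.600
Σ(x−M)² = 975521.60; s = √(975521.60/14) = 263.970
Cutoffs: 342.600 ± 2.5·263.970 → [-317.3, 1002.5]
Outside: 1282 → excluded.
Retained (n=14): Σ = 3857, mean = 3857/14 = 275.500

275.5 ms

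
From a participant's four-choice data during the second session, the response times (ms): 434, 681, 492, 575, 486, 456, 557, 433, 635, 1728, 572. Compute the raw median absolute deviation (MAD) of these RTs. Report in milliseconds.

Sorted: 433, 434, 456, 486, 492, 557, 572, 575, 635, 681, 1728 → median = 557
|x − 557|: 123, 124, 65, 18, 71, 101, 0, 124, 78, 1171, 15
Sorted deviations: 0, 15, 18, 65, 71, 78, 101, 123, 124, 124, 1171 → MAD = 78

78 ms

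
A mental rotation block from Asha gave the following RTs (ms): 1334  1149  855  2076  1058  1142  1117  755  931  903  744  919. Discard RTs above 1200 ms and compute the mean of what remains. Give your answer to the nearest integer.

Excluded: 1334, 2076
Retained (n=10): Σ = 9573
Mean = 9573/10 = 957.3000

957 ms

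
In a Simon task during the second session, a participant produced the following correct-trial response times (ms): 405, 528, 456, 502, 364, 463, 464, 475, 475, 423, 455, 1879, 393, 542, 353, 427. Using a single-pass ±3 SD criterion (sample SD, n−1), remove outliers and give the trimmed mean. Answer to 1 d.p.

448.3 ms

n = 16, ΣRT = 8604, M = 537.750
Σ(x−M)² = 1961105.00; s = √(1961105.00/15) = 361.580
Cutoffs: 537.750 ± 3·361.580 → [-547.0, 1622.5]
Outside: 1879 → excluded.
Retained (n=15): Σ = 6725, mean = 6725/15 = 448.333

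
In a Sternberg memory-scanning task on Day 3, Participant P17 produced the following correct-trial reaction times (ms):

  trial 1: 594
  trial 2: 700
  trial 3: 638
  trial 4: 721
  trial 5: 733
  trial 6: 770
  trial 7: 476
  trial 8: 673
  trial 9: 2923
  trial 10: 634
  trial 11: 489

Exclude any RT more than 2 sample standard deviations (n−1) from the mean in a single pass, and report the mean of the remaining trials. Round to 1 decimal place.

n = 11, ΣRT = 9351, M = 850.091
Σ(x−M)² = 4815220.91; s = √(4815220.91/10) = 693.918
Cutoffs: 850.091 ± 2·693.918 → [-537.7, 2237.9]
Outside: 2923 → excluded.
Retained (n=10): Σ = 6428, mean = 6428/10 = 642.800

642.8 ms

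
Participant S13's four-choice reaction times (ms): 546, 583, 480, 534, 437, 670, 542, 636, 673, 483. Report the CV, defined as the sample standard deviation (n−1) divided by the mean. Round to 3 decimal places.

n = 10, Σ = 5584, M = 558.4000
Σ(x−M)² = 59802.400; s = √(59802.400/9) = 81.5151
CV = 81.5151 / 558.4000 = 0.14598

0.146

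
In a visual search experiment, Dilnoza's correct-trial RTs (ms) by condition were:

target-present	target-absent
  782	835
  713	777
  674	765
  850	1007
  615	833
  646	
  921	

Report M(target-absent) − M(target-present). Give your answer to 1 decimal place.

M(target-present) = 5201/7 = 743.000
M(target-absent) = 4217/5 = 843.400
Difference = 843.400 − 743.000 = 100.400 ms

100.4 ms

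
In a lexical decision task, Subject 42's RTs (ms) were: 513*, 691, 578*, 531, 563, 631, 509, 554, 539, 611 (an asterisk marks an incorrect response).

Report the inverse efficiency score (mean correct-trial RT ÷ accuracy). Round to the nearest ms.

723 ms

Correct trials (n=8): 691, 531, 563, 631, 509, 554, 539, 611
Mean correct RT = 4629/8 = 578.6250 ms
Proportion correct = 8/10
IES = 578.6250 / (8/10) = 723.281 ms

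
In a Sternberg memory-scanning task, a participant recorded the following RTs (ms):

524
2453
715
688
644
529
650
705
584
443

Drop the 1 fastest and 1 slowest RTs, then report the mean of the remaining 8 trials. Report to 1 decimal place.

629.9 ms

Sorted: 443, 524, 529, 584, 644, 650, 688, 705, 715, 2453
Drop lowest 1 (443) and highest 1 (2453)
Remaining (n=8): Σ = 5039, mean = 5039/8 = 629.875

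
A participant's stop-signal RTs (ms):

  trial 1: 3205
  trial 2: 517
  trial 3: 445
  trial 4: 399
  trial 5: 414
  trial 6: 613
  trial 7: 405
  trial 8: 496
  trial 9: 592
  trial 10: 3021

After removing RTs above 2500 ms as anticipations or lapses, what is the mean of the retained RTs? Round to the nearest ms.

Excluded: 3021, 3205
Retained (n=8): Σ = 3881
Mean = 3881/8 = 485.1250

485 ms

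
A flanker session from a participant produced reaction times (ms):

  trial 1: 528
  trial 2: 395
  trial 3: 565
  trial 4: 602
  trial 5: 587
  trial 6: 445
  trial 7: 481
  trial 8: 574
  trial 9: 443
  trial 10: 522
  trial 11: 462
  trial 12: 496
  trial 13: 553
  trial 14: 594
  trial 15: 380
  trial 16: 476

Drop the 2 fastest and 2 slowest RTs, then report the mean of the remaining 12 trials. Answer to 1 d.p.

Sorted: 380, 395, 443, 445, 462, 476, 481, 496, 522, 528, 553, 565, 574, 587, 594, 602
Drop lowest 2 (380, 395) and highest 2 (594, 602)
Remaining (n=12): Σ = 6132, mean = 6132/12 = 511.000

511.0 ms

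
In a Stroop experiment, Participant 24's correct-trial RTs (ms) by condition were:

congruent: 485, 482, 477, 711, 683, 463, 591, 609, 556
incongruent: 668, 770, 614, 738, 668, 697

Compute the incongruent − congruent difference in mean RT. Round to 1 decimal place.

130.6 ms

M(congruent) = 5057/9 = 561.889
M(incongruent) = 4155/6 = 692.500
Difference = 692.500 − 561.889 = 130.611 ms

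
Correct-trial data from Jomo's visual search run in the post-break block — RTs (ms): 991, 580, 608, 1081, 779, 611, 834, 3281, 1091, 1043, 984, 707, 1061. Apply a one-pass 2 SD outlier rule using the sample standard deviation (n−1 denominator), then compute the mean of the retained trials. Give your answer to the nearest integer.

864 ms

n = 13, ΣRT = 13651, M = 1050.077
Σ(x−M)² = 5834740.92; s = √(5834740.92/12) = 697.301
Cutoffs: 1050.077 ± 2·697.301 → [-344.5, 2444.7]
Outside: 3281 → excluded.
Retained (n=12): Σ = 10370, mean = 10370/12 = 864.167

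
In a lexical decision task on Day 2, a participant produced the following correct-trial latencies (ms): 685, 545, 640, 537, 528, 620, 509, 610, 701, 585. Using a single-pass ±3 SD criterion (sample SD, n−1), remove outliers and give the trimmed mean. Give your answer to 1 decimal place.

596.0 ms

n = 10, ΣRT = 5960, M = 596.000
Σ(x−M)² = 40050.00; s = √(40050.00/9) = 66.708
Cutoffs: 596.000 ± 3·66.708 → [395.9, 796.1]
No RTs fall outside the cutoffs; all 10 retained. Mean = 5960/10 = 596.000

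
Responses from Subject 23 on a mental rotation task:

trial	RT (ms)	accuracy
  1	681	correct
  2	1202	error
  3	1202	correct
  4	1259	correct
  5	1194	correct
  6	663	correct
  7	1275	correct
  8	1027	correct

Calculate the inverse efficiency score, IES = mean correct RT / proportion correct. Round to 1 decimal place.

1192.0 ms

Correct trials (n=7): 681, 1202, 1259, 1194, 663, 1275, 1027
Mean correct RT = 7301/7 = 1043.0000 ms
Proportion correct = 7/8
IES = 1043.0000 / (7/8) = 1192.000 ms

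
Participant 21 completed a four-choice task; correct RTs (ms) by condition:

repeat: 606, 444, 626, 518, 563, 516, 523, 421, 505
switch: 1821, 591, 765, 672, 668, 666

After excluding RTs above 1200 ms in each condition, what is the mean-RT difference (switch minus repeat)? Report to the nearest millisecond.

148 ms

switch: exclude 1821
M(repeat) = 4722/9 = 524.667
M(switch) = 3362/5 = 672.400
Difference = 672.400 − 524.667 = 147.733 ms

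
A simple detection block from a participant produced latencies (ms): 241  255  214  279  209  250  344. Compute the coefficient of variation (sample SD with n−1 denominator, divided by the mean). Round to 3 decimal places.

0.178

n = 7, Σ = 1792, M = 256.0000
Σ(x−M)² = 12508.000; s = √(12508.000/6) = 45.6582
CV = 45.6582 / 256.0000 = 0.17835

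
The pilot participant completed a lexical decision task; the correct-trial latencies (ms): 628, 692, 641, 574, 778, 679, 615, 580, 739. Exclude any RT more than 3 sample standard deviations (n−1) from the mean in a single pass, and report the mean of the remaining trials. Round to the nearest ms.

n = 9, ΣRT = 5926, M = 658.444
Σ(x−M)² = 38734.22; s = √(38734.22/8) = 69.583
Cutoffs: 658.444 ± 3·69.583 → [449.7, 867.2]
No RTs fall outside the cutoffs; all 9 retained. Mean = 5926/9 = 658.444

658 ms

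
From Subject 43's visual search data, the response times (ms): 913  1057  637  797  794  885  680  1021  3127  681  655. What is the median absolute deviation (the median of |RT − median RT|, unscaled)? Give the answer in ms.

117 ms

Sorted: 637, 655, 680, 681, 794, 797, 885, 913, 1021, 1057, 3127 → median = 797
|x − 797|: 116, 260, 160, 0, 3, 88, 117, 224, 2330, 116, 142
Sorted deviations: 0, 3, 88, 116, 116, 117, 142, 160, 224, 260, 2330 → MAD = 117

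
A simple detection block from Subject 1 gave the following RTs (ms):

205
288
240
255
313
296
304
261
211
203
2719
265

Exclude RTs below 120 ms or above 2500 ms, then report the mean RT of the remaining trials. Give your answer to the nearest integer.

Excluded: 2719
Retained (n=11): Σ = 2841
Mean = 2841/11 = 258.2727

258 ms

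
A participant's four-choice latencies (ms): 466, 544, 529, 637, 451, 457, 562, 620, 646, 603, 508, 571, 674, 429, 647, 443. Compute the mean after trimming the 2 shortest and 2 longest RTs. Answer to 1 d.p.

Sorted: 429, 443, 451, 457, 466, 508, 529, 544, 562, 571, 603, 620, 637, 646, 647, 674
Drop lowest 2 (429, 443) and highest 2 (647, 674)
Remaining (n=12): Σ = 6594, mean = 6594/12 = 549.500

549.5 ms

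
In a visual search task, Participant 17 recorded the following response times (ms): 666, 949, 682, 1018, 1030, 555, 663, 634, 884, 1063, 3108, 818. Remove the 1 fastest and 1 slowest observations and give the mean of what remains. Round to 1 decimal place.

Sorted: 555, 634, 663, 666, 682, 818, 884, 949, 1018, 1030, 1063, 3108
Drop lowest 1 (555) and highest 1 (3108)
Remaining (n=10): Σ = 8407, mean = 8407/10 = 840.700

840.7 ms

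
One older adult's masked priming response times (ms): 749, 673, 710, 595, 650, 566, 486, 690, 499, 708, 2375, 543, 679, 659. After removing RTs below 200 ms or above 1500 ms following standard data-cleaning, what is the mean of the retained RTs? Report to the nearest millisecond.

Excluded: 2375
Retained (n=13): Σ = 8207
Mean = 8207/13 = 631.3077

631 ms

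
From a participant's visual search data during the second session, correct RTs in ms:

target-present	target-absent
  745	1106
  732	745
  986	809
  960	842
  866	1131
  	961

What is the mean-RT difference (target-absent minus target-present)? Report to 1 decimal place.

M(target-present) = 4289/5 = 857.800
M(target-absent) = 5594/6 = 932.333
Difference = 932.333 − 857.800 = 74.533 ms

74.5 ms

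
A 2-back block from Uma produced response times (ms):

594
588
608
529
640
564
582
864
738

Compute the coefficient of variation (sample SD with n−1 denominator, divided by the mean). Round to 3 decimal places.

0.164

n = 9, Σ = 5707, M = 634.1111
Σ(x−M)² = 86772.889; s = √(86772.889/8) = 104.1471
CV = 104.1471 / 634.1111 = 0.16424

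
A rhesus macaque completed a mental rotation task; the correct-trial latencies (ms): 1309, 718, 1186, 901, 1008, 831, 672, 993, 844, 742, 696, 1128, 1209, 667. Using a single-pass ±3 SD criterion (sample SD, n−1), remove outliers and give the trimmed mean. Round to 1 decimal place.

921.7 ms

n = 14, ΣRT = 12904, M = 921.714
Σ(x−M)² = 624128.86; s = √(624128.86/13) = 219.112
Cutoffs: 921.714 ± 3·219.112 → [264.4, 1579.0]
No RTs fall outside the cutoffs; all 14 retained. Mean = 12904/14 = 921.714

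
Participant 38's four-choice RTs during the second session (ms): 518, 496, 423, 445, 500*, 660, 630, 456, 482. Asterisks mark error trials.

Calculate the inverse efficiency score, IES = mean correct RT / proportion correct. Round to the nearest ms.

Correct trials (n=8): 518, 496, 423, 445, 660, 630, 456, 482
Mean correct RT = 4110/8 = 513.7500 ms
Proportion correct = 8/9
IES = 513.7500 / (8/9) = 577.969 ms

578 ms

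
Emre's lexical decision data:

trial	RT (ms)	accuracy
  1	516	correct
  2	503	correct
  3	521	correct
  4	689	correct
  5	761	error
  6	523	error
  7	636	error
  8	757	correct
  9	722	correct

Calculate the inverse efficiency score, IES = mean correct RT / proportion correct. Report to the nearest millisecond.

Correct trials (n=6): 516, 503, 521, 689, 757, 722
Mean correct RT = 3708/6 = 618.0000 ms
Proportion correct = 6/9
IES = 618.0000 / (6/9) = 927.000 ms

927 ms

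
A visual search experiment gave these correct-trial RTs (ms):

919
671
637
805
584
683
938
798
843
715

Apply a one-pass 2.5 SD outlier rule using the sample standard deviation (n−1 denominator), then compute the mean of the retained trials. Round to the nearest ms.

759 ms

n = 10, ΣRT = 7593, M = 759.300
Σ(x−M)² = 129298.10; s = √(129298.10/9) = 119.860
Cutoffs: 759.300 ± 2.5·119.860 → [459.6, 1059.0]
No RTs fall outside the cutoffs; all 10 retained. Mean = 7593/10 = 759.300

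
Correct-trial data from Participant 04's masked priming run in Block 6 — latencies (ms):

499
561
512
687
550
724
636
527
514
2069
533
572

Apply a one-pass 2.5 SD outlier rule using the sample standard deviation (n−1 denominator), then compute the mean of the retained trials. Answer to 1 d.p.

574.1 ms

n = 12, ΣRT = 8384, M = 698.667
Σ(x−M)² = 2105344.67; s = √(2105344.67/11) = 437.487
Cutoffs: 698.667 ± 2.5·437.487 → [-395.1, 1792.4]
Outside: 2069 → excluded.
Retained (n=11): Σ = 6315, mean = 6315/11 = 574.091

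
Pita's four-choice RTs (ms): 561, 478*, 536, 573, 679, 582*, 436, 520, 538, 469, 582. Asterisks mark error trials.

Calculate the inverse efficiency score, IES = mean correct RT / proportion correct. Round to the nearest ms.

665 ms

Correct trials (n=9): 561, 536, 573, 679, 436, 520, 538, 469, 582
Mean correct RT = 4894/9 = 543.7778 ms
Proportion correct = 9/11
IES = 543.7778 / (9/11) = 664.617 ms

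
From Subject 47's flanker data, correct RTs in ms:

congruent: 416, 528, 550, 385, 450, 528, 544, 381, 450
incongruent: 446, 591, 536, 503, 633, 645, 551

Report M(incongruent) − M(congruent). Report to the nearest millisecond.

M(congruent) = 4232/9 = 470.222
M(incongruent) = 3905/7 = 557.857
Difference = 557.857 − 470.222 = 87.635 ms

88 ms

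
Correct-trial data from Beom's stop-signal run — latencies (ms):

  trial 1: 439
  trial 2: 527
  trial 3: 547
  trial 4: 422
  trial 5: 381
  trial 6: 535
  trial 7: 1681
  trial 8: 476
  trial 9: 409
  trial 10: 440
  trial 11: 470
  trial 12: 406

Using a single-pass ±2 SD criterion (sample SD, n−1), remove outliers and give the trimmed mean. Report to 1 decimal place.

459.3 ms

n = 12, ΣRT = 6733, M = 561.083
Σ(x−M)² = 1400308.92; s = √(1400308.92/11) = 356.792
Cutoffs: 561.083 ± 2·356.792 → [-152.5, 1274.7]
Outside: 1681 → excluded.
Retained (n=11): Σ = 5052, mean = 5052/11 = 459.273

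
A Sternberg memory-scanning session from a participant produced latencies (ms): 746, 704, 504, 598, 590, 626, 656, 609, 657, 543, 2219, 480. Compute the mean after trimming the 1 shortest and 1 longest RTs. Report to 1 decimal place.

Sorted: 480, 504, 543, 590, 598, 609, 626, 656, 657, 704, 746, 2219
Drop lowest 1 (480) and highest 1 (2219)
Remaining (n=10): Σ = 6233, mean = 6233/10 = 623.300

623.3 ms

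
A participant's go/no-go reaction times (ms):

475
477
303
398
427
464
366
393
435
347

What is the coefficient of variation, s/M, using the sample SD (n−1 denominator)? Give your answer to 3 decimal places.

0.142

n = 10, Σ = 4085, M = 408.5000
Σ(x−M)² = 30308.500; s = √(30308.500/9) = 58.0311
CV = 58.0311 / 408.5000 = 0.14206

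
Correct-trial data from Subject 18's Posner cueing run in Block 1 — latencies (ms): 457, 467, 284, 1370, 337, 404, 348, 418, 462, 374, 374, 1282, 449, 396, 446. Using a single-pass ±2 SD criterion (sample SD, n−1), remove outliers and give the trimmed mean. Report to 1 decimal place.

401.2 ms

n = 15, ΣRT = 7868, M = 524.533
Σ(x−M)² = 1524131.73; s = √(1524131.73/14) = 329.949
Cutoffs: 524.533 ± 2·329.949 → [-135.4, 1184.4]
Outside: 1282, 1370 → excluded.
Retained (n=13): Σ = 5216, mean = 5216/13 = 401.231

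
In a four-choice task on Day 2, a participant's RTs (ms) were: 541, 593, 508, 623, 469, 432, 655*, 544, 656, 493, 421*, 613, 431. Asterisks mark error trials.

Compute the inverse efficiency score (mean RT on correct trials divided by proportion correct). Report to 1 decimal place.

634.2 ms

Correct trials (n=11): 541, 593, 508, 623, 469, 432, 544, 656, 493, 613, 431
Mean correct RT = 5903/11 = 536.6364 ms
Proportion correct = 11/13
IES = 536.6364 / (11/13) = 634.207 ms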